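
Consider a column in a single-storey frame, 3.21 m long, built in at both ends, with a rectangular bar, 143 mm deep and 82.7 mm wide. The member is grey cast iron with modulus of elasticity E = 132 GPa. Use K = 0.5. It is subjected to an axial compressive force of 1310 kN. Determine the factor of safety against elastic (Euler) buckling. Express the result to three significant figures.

Buckling occurs about the weak axis: I_min = h·b³/12 with b = 82.7 mm (the shorter side).
I_min = 143×82.7³/12 = 6.740×10^6 mm⁴
I = 6.740×10^6 mm⁴ = 6.740×10^-6 m⁴
Effective length L_e = K·L = 0.5 × 3.21 = 1.605 m
P_cr = π²EI / L_e² = π² × 132×10⁹ × 6.740×10^-6 / 1.605² = 3.409×10^6 N
Factor of safety n = P_cr / P = 3408.7 / 1310 = 2.60

n ≈ 2.60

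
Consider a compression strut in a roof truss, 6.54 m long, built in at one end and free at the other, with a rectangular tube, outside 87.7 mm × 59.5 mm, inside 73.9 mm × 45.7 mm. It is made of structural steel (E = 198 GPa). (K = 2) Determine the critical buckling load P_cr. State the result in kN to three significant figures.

Weak-axis I_min = (h_o·b_o³ − h_i·b_i³)/12 with b_o = 59.5, b_i = 45.70 mm (shorter outer/inner sides).
I_min = (87.7×59.5³ − 73.90×45.70³)/12 = 9.517×10^5 mm⁴
I = 9.517×10^5 mm⁴ = 9.517×10^-7 m⁴
Effective length L_e = K·L = 2 × 6.54 = 13.08 m
P_cr = π²EI / L_e² = π² × 198×10⁹ × 9.517×10^-7 / 13.08² = 1.087×10^4 N

P_cr ≈ 10.9 kN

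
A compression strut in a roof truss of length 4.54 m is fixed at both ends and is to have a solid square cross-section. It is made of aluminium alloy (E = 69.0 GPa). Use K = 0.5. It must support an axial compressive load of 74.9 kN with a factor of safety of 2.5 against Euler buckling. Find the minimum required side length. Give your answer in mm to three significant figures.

Required P_cr = n·P = 2.5 × 74.9 = 187.2 kN
L_e = K·L = 0.5 × 4.54 = 2.270 m
Required I = P_cr·L_e²/(π²E) = 1.873×10^5 × 2.270² / (π² × 6.90×10^10) = 1.417×10^-6 m⁴
I_req = 1.417×10^6 mm⁴
Solid square: I = a⁴/12  ⇒  a = (12I)^(1/4) = (12×1.417×10^6)^(1/4) = 64.2 mm

a ≈ 64.2 mm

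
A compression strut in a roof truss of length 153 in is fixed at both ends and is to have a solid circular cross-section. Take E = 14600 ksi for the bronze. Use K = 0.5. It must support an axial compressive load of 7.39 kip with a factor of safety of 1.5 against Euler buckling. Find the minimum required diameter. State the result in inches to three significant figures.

Required P_cr = n·P = 1.5 × 7.39 = 11.08 kip
L_e = K·L = 0.5 × 153 = 76.50 in
Required I = P_cr·L_e²/(π²E) = 1.108×10^4 × 76.50² / (π² × 1.46×10^7) = 0.4502 in⁴
Solid circle: I = πd⁴/64  ⇒  d = (64I/π)^(1/4) = (64×0.4502/π)^(1/4) = 1.74 in

d ≈ 1.74 in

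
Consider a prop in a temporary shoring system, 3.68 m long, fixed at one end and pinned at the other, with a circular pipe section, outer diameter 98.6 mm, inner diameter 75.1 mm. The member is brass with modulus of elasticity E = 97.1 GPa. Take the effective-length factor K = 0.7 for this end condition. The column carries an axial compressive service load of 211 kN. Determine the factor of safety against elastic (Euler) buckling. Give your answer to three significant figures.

d_o = 98.6 mm, d_i = 75.1 mm
I = π(d_o⁴ − d_i⁴)/64 = π(98.6⁴ − 75.10⁴)/64 = 3.078×10^6 mm⁴
I = 3.078×10^6 mm⁴ = 3.078×10^-6 m⁴
Effective length L_e = K·L = 0.7 × 3.68 = 2.576 m
P_cr = π²EI / L_e² = π² × 97.1×10⁹ × 3.078×10^-6 / 2.576² = 4.445×10^5 N
Factor of safety n = P_cr / P = 444.54 / 211 = 2.11

n ≈ 2.11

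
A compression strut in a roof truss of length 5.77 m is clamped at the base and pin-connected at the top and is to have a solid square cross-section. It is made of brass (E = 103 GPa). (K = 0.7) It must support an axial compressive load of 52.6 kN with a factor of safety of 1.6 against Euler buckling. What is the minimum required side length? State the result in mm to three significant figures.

Required P_cr = n·P = 1.6 × 52.6 = 84.16 kN
L_e = K·L = 0.7 × 5.77 = 4.039 m
Required I = P_cr·L_e²/(π²E) = 8.416×10^4 × 4.039² / (π² × 1.03×10^11) = 1.351×10^-6 m⁴
I_req = 1.351×10^6 mm⁴
Solid square: I = a⁴/12  ⇒  a = (12I)^(1/4) = (12×1.351×10^6)^(1/4) = 63.4 mm

a ≈ 63.4 mm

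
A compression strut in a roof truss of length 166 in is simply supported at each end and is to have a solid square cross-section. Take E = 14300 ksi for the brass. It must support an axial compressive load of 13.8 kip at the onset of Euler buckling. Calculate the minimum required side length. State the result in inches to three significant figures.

L_e = K·L = 1 × 166 = 166.0 in
Required I = P_cr·L_e²/(π²E) = 1.380×10^4 × 166.0² / (π² × 1.43×10^7) = 2.694 in⁴
Solid square: I = a⁴/12  ⇒  a = (12I)^(1/4) = (12×2.694)^(1/4) = 2.38 in

a ≈ 2.38 in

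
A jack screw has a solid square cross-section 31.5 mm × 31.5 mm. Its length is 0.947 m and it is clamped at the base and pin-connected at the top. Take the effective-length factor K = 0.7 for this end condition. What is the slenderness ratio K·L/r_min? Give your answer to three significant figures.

For a square r = a/√12 = 31.5/√12 = 9.093 mm
L_e = K·L = 0.7 × 0.947 m = 0.6629 m = 662.90 mm
λ = L_e / r_min = 662.90 / 9.093 = 72.9

λ ≈ 72.9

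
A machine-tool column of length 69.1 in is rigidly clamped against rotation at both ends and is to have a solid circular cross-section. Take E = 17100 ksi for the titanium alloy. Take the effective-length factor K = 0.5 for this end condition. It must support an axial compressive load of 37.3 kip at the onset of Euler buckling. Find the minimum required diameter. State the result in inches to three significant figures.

d ≈ 1.52 in

L_e = K·L = 0.5 × 69.1 = 34.55 in
Required I = P_cr·L_e²/(π²E) = 3.730×10^4 × 34.55² / (π² × 1.71×10^7) = 0.2638 in⁴
Solid circle: I = πd⁴/64  ⇒  d = (64I/π)^(1/4) = (64×0.2638/π)^(1/4) = 1.52 in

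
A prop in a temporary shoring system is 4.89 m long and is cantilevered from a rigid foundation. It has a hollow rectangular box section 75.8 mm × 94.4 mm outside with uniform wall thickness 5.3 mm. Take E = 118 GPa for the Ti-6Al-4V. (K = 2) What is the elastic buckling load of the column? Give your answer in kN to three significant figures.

Inner dimensions: h_i = 94.4 − 2×5.3 = 83.80 mm, b_i = 75.8 − 2×5.3 = 65.20 mm
Weak-axis I_min = (h_o·b_o³ − h_i·b_i³)/12 with b_o = 75.8, b_i = 65.20 mm (shorter outer/inner sides).
I_min = (94.4×75.8³ − 83.80×65.20³)/12 = 1.491×10^6 mm⁴
I = 1.491×10^6 mm⁴ = 1.491×10^-6 m⁴
Effective length L_e = K·L = 2 × 4.89 = 9.780 m
P_cr = π²EI / L_e² = π² × 118×10⁹ × 1.491×10^-6 / 9.780² = 1.815×10^4 N

P_cr ≈ 18.1 kN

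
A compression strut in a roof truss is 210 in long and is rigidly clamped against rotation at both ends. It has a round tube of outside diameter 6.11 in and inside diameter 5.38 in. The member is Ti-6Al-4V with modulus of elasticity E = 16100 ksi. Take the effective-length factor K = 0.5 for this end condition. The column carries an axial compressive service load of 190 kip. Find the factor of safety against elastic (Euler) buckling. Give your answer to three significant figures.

d_o = 6.11 in, d_i = 5.38 in
I = π(d_o⁴ − d_i⁴)/64 = π(6.11⁴ − 5.380⁴)/64 = 27.29 in⁴
Effective length L_e = K·L = 0.5 × 210 = 105.0 in
P_cr = π²EI / L_e² = π² × 16100×10³ × 27.29 / 105.0² = 3.933×10^5 lb
Factor of safety n = P_cr / P = 393.30 / 190 = 2.07

n ≈ 2.07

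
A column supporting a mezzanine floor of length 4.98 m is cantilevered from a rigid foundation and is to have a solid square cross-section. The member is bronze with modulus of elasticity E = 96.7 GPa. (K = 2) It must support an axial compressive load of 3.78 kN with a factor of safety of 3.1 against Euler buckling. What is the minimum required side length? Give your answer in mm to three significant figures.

a ≈ 61.8 mm

Required P_cr = n·P = 3.1 × 3.78 = 11.72 kN
L_e = K·L = 2 × 4.98 = 9.960 m
Required I = P_cr·L_e²/(π²E) = 1.172×10^4 × 9.960² / (π² × 9.67×10^10) = 1.218×10^-6 m⁴
I_req = 1.218×10^6 mm⁴
Solid square: I = a⁴/12  ⇒  a = (12I)^(1/4) = (12×1.218×10^6)^(1/4) = 61.8 mm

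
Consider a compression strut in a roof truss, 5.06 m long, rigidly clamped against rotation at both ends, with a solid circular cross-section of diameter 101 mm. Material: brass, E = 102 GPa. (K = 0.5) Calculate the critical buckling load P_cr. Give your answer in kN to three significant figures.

P_cr ≈ 803 kN

I = πd⁴/64 = π×101⁴/64 = 5.108×10^6 mm⁴
I = 5.108×10^6 mm⁴ = 5.108×10^-6 m⁴
Effective length L_e = K·L = 0.5 × 5.06 = 2.530 m
P_cr = π²EI / L_e² = π² × 102×10⁹ × 5.108×10^-6 / 2.530² = 8.034×10^5 N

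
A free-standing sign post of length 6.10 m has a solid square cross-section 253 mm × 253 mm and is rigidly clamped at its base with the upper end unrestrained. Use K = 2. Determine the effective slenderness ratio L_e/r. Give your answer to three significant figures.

λ ≈ 167

For a square r = a/√12 = 253/√12 = 73.03 mm
L_e = K·L = 2 × 6.10 m = 12.20 m = 12200 mm
λ = L_e / r_min = 12200 / 73.03 = 167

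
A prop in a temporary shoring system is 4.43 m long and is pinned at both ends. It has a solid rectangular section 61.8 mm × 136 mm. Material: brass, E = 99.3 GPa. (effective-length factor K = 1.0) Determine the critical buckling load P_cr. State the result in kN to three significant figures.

Buckling occurs about the weak axis: I_min = h·b³/12 with b = 61.8 mm (the shorter side).
I_min = 136×61.8³/12 = 2.675×10^6 mm⁴
I = 2.675×10^6 mm⁴ = 2.675×10^-6 m⁴
Effective length L_e = K·L = 1 × 4.43 = 4.430 m
P_cr = π²EI / L_e² = π² × 99.3×10⁹ × 2.675×10^-6 / 4.430² = 1.336×10^5 N

P_cr ≈ 134 kN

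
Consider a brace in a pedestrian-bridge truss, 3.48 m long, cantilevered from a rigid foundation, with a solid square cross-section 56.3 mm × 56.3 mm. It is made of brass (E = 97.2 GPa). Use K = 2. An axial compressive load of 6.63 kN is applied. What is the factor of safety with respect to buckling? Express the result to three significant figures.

n ≈ 2.50

I = a⁴/12 = 56.3⁴/12 = 8.372×10^5 mm⁴
I = 8.372×10^5 mm⁴ = 8.372×10^-7 m⁴
Effective length L_e = K·L = 2 × 3.48 = 6.960 m
P_cr = π²EI / L_e² = π² × 97.2×10⁹ × 8.372×10^-7 / 6.960² = 1.658×10^4 N
Factor of safety n = P_cr / P = 16.581 / 6.63 = 2.50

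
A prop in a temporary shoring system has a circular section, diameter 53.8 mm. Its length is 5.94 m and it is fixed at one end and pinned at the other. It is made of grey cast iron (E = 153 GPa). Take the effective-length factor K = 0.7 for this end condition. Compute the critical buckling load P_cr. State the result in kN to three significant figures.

I = πd⁴/64 = π×53.8⁴/64 = 4.112×10^5 mm⁴
I = 4.112×10^5 mm⁴ = 4.112×10^-7 m⁴
Effective length L_e = K·L = 0.7 × 5.94 = 4.158 m
P_cr = π²EI / L_e² = π² × 153×10⁹ × 4.112×10^-7 / 4.158² = 3.592×10^4 N

P_cr ≈ 35.9 kN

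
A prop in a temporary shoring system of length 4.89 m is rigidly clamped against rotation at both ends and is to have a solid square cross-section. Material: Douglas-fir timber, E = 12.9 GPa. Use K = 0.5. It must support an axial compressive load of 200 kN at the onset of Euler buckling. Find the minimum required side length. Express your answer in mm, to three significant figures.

a ≈ 103 mm

L_e = K·L = 0.5 × 4.89 = 2.445 m
Required I = P_cr·L_e²/(π²E) = 2.000×10^5 × 2.445² / (π² × 1.29×10^10) = 9.391×10^-6 m⁴
I_req = 9.391×10^6 mm⁴
Solid square: I = a⁴/12  ⇒  a = (12I)^(1/4) = (12×9.391×10^6)^(1/4) = 103 mm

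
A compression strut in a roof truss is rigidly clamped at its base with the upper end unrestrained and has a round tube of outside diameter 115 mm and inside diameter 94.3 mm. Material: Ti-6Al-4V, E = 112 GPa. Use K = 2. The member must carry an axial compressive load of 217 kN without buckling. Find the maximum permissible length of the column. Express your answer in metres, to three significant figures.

L_max ≈ 2.45 m

d_o = 115 mm, d_i = 94.3 mm
I = π(d_o⁴ − d_i⁴)/64 = π(115⁴ − 94.30⁴)/64 = 4.704×10^6 mm⁴
I = 4.704×10^-6 m⁴
At the buckling limit P_cr = P = 2.170×10^5 N
From P_cr = π²EI/(K·L)²:  L = (1/K)·√(π²EI/P_cr) = (1/2)·√(π²×1.12×10^11×4.704×10^-6/2.170×10^5)
L = 2.45 m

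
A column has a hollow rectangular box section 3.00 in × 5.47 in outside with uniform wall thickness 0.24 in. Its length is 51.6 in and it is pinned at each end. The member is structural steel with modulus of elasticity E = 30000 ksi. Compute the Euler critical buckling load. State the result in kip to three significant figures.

P_cr ≈ 629 kip

Inner dimensions: h_i = 5.47 − 2×0.24 = 4.990 in, b_i = 3.00 − 2×0.24 = 2.520 in
Weak-axis I_min = (h_o·b_o³ − h_i·b_i³)/12 with b_o = 3.00, b_i = 2.520 in (shorter outer/inner sides).
I_min = (5.47×3.00³ − 4.990×2.520³)/12 = 5.653 in⁴
Effective length L_e = K·L = 1 × 51.6 = 51.60 in
P_cr = π²EI / L_e² = π² × 30000×10³ × 5.653 / 51.60² = 6.286×10^5 lb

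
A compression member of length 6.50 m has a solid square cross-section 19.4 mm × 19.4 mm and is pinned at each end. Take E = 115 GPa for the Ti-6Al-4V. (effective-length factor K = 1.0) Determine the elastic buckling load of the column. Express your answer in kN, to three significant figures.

I = a⁴/12 = 19.4⁴/12 = 1.180×10^4 mm⁴
I = 1.180×10^4 mm⁴ = 1.180×10^-8 m⁴
Effective length L_e = K·L = 1 × 6.50 = 6.500 m
P_cr = π²EI / L_e² = π² × 115×10⁹ × 1.180×10^-8 / 6.500² = 317.1 N

P_cr ≈ 0.317 kN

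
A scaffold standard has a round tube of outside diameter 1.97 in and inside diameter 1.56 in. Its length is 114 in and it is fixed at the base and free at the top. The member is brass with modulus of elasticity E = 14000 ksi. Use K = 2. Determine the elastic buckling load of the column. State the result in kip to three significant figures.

d_o = 1.97 in, d_i = 1.56 in
I = π(d_o⁴ − d_i⁴)/64 = π(1.97⁴ − 1.560⁴)/64 = 0.4486 in⁴
Effective length L_e = K·L = 2 × 114 = 228.0 in
P_cr = π²EI / L_e² = π² × 14000×10³ × 0.4486 / 228.0² = 1.192×10^3 lb

P_cr ≈ 1.19 kip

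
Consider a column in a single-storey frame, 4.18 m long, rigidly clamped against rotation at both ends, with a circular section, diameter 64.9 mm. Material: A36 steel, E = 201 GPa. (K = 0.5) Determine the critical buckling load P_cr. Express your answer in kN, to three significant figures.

I = πd⁴/64 = π×64.9⁴/64 = 8.709×10^5 mm⁴
I = 8.709×10^5 mm⁴ = 8.709×10^-7 m⁴
Effective length L_e = K·L = 0.5 × 4.18 = 2.090 m
P_cr = π²EI / L_e² = π² × 201×10⁹ × 8.709×10^-7 / 2.090² = 3.955×10^5 N

P_cr ≈ 396 kN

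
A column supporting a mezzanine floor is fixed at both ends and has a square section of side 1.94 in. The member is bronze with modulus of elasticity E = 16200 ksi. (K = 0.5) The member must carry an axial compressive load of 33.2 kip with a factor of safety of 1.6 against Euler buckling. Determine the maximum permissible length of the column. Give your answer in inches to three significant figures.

L_max ≈ 119 in

I = a⁴/12 = 1.94⁴/12 = 1.180 in⁴
Required critical load P_cr = n·P = 1.6 × 33.2 = 53.12 kip = 5.312×10^4 lb
From P_cr = π²EI/(K·L)²:  L = (1/K)·√(π²EI/P_cr) = (1/0.5)·√(π²×1.62×10^7×1.180/5.312×10^4)
L = 119 in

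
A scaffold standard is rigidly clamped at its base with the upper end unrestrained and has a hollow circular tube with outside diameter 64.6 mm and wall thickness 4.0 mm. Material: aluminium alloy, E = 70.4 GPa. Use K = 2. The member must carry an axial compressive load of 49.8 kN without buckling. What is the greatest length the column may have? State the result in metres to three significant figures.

L_max ≈ 1.11 m

Inner diameter d_i = 64.6 − 2×4.0 = 56.60 mm
I = π(d_o⁴ − d_i⁴)/64 = π(64.6⁴ − 56.60⁴)/64 = 3.511×10^5 mm⁴
I = 3.511×10^-7 m⁴
At the buckling limit P_cr = P = 4.980×10^4 N
From P_cr = π²EI/(K·L)²:  L = (1/K)·√(π²EI/P_cr) = (1/2)·√(π²×7.04×10^10×3.511×10^-7/4.980×10^4)
L = 1.11 m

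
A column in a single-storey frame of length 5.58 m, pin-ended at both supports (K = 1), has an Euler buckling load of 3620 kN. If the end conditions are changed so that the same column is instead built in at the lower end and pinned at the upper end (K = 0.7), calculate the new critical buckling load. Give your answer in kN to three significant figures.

P_cr ∝ 1/K², so P_cr,new = P_cr,old × (K_old/K_new)² = 3620 × (1/0.7)²
= 3620 × 2.041 = 7390 kN

P_cr ≈ 7390 kN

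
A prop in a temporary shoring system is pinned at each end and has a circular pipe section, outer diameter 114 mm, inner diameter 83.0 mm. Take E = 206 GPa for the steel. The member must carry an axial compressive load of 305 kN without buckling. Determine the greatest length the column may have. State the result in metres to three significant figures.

d_o = 114 mm, d_i = 83.0 mm
I = π(d_o⁴ − d_i⁴)/64 = π(114⁴ − 83.00⁴)/64 = 5.961×10^6 mm⁴
I = 5.961×10^-6 m⁴
At the buckling limit P_cr = P = 3.050×10^5 N
From P_cr = π²EI/(K·L)²:  L = (1/K)·√(π²EI/P_cr) = (1/1)·√(π²×2.06×10^11×5.961×10^-6/3.050×10^5)
L = 6.30 m

L_max ≈ 6.30 m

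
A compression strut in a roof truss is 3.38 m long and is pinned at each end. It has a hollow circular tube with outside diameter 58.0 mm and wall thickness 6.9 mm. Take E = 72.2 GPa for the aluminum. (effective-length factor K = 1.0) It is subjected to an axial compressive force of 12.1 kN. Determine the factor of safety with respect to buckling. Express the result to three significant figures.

n ≈ 1.90

Inner diameter d_i = 58.0 − 2×6.9 = 44.20 mm
I = π(d_o⁴ − d_i⁴)/64 = π(58.0⁴ − 44.20⁴)/64 = 3.681×10^5 mm⁴
I = 3.681×10^5 mm⁴ = 3.681×10^-7 m⁴
Effective length L_e = K·L = 1 × 3.38 = 3.380 m
P_cr = π²EI / L_e² = π² × 72.2×10⁹ × 3.681×10^-7 / 3.380² = 2.296×10^4 N
Factor of safety n = P_cr / P = 22.963 / 12.1 = 1.90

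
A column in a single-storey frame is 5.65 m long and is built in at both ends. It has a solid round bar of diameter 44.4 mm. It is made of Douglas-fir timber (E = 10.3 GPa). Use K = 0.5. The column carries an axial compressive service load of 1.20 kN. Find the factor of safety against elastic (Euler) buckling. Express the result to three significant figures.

I = πd⁴/64 = π×44.4⁴/64 = 1.908×10^5 mm⁴
I = 1.908×10^5 mm⁴ = 1.908×10^-7 m⁴
Effective length L_e = K·L = 0.5 × 5.65 = 2.825 m
P_cr = π²EI / L_e² = π² × 10.3×10⁹ × 1.908×10^-7 / 2.825² = 2.430×10^3 N
Factor of safety n = P_cr / P = 2.4300 / 1.20 = 2.02

n ≈ 2.02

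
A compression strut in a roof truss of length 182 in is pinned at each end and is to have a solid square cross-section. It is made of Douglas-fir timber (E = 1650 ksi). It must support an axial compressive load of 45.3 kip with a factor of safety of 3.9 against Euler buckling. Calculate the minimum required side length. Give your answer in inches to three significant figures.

Required P_cr = n·P = 3.9 × 45.3 = 176.7 kip
L_e = K·L = 1 × 182 = 182.0 in
Required I = P_cr·L_e²/(π²E) = 1.767×10^5 × 182.0² / (π² × 1.65×10^6) = 359.4 in⁴
Solid square: I = a⁴/12  ⇒  a = (12I)^(1/4) = (12×359.4)^(1/4) = 8.10 in

a ≈ 8.10 in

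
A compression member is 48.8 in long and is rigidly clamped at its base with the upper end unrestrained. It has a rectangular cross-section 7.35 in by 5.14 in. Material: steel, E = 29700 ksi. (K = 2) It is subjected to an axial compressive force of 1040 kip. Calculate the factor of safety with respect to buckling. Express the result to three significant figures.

n ≈ 2.46

Buckling occurs about the weak axis: I_min = h·b³/12 with b = 5.14 in (the shorter side).
I_min = 7.35×5.14³/12 = 83.18 in⁴
Effective length L_e = K·L = 2 × 48.8 = 97.60 in
P_cr = π²EI / L_e² = π² × 29700×10³ × 83.18 / 97.60² = 2.559×10^6 lb
Factor of safety n = P_cr / P = 2559.5 / 1040 = 2.46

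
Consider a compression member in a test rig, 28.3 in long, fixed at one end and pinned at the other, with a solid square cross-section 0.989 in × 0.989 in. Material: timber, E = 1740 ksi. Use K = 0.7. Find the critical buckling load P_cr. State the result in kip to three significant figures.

I = a⁴/12 = 0.989⁴/12 = 7.973×10^-2 in⁴
Effective length L_e = K·L = 0.7 × 28.3 = 19.81 in
P_cr = π²EI / L_e² = π² × 1740×10³ × 7.973×10^-2 / 19.81² = 3.489×10^3 lb

P_cr ≈ 3.49 kip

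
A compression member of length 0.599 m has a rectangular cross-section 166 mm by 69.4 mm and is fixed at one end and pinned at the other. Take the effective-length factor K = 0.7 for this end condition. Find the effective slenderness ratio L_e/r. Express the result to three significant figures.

λ ≈ 20.9

For a rectangle r_min = b/√12 = 69.4/√12 = 20.03 mm
L_e = K·L = 0.7 × 0.599 m = 0.4193 m = 419.30 mm
λ = L_e / r_min = 419.30 / 20.03 = 20.9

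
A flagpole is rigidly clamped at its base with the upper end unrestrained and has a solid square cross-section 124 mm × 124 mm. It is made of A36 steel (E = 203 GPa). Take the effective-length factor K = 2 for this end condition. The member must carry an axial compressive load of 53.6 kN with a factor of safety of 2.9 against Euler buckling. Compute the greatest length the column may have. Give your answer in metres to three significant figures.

L_max ≈ 7.97 m

I = a⁴/12 = 124⁴/12 = 1.970×10^7 mm⁴
I = 1.970×10^-5 m⁴
Required critical load P_cr = n·P = 2.9 × 53.6 = 155.4 kN = 1.554×10^5 N
From P_cr = π²EI/(K·L)²:  L = (1/K)·√(π²EI/P_cr) = (1/2)·√(π²×2.03×10^11×1.970×10^-5/1.554×10^5)
L = 7.97 m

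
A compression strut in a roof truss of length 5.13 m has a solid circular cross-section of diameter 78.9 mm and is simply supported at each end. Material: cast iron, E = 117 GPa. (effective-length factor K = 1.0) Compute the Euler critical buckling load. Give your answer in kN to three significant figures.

I = πd⁴/64 = π×78.9⁴/64 = 1.902×10^6 mm⁴
I = 1.902×10^6 mm⁴ = 1.902×10^-6 m⁴
Effective length L_e = K·L = 1 × 5.13 = 5.130 m
P_cr = π²EI / L_e² = π² × 117×10⁹ × 1.902×10^-6 / 5.130² = 8.347×10^4 N

P_cr ≈ 83.5 kN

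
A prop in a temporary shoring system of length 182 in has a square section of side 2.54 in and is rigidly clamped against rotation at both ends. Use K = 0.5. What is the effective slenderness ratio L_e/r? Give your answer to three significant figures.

For a square r = a/√12 = 2.54/√12 = 0.7332 in
L_e = K·L = 0.5 × 182 = 91.00 in
λ = L_e / r_min = 91.000 / 0.7332 = 124

λ ≈ 124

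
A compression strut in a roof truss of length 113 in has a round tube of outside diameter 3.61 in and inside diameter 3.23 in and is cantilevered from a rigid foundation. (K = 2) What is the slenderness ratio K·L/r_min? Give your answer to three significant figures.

λ ≈ 187

d_o = 3.61 in, d_i = 3.23 in
I = π(d_o⁴ − d_i⁴)/64 = π(3.61⁴ − 3.230⁴)/64 = 2.994 in⁴
A = 2.041 in²;  r_min = √(I/A) = √(2.994/2.041) = 1.211 in
L_e = K·L = 2 × 113 = 226.0 in
λ = L_e / r_min = 226.00 / 1.211 = 187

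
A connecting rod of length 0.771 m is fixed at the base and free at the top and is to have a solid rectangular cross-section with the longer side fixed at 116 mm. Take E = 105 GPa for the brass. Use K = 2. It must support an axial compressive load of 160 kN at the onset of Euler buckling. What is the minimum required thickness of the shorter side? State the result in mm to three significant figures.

b ≈ 33.6 mm

L_e = K·L = 2 × 0.771 = 1.542 m
Required I = P_cr·L_e²/(π²E) = 1.600×10^5 × 1.542² / (π² × 1.05×10^11) = 3.671×10^-7 m⁴
I_req = 3.671×10^5 mm⁴
Rectangle, weak axis: I_min = h·b³/12 with h = 116 mm fixed  ⇒  b = (12I/h)^(1/3) = 33.6 mm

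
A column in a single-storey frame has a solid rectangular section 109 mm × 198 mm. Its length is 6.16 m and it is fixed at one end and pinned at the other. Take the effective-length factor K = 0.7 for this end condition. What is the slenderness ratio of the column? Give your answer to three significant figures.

For a rectangle r_min = b/√12 = 109/√12 = 31.47 mm
L_e = K·L = 0.7 × 6.16 m = 4.312 m = 4312.0 mm
λ = L_e / r_min = 4312.0 / 31.47 = 137

λ ≈ 137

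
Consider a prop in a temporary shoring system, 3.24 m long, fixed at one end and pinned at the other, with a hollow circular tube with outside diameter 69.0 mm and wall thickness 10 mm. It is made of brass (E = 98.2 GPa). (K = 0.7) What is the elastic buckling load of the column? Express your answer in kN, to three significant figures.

P_cr ≈ 156 kN

Inner diameter d_i = 69.0 − 2×10 = 49.00 mm
I = π(d_o⁴ − d_i⁴)/64 = π(69.0⁴ − 49.00⁴)/64 = 8.297×10^5 mm⁴
I = 8.297×10^5 mm⁴ = 8.297×10^-7 m⁴
Effective length L_e = K·L = 0.7 × 3.24 = 2.268 m
P_cr = π²EI / L_e² = π² × 98.2×10⁹ × 8.297×10^-7 / 2.268² = 1.563×10^5 N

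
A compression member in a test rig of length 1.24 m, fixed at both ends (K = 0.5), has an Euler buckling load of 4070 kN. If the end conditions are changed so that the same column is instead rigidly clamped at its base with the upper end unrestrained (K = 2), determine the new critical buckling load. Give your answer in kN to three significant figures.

P_cr ∝ 1/K², so P_cr,new = P_cr,old × (K_old/K_new)² = 4070 × (0.5/2)²
= 4070 × 0.06250 = 254 kN

P_cr ≈ 254 kN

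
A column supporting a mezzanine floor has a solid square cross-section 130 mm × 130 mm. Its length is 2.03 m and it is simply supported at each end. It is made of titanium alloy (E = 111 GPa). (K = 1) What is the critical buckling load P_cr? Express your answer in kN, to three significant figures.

P_cr ≈ 6330 kN

I = a⁴/12 = 130⁴/12 = 2.380×10^7 mm⁴
I = 2.380×10^7 mm⁴ = 2.380×10^-5 m⁴
Effective length L_e = K·L = 1 × 2.03 = 2.030 m
P_cr = π²EI / L_e² = π² × 111×10⁹ × 2.380×10^-5 / 2.030² = 6.327×10^6 N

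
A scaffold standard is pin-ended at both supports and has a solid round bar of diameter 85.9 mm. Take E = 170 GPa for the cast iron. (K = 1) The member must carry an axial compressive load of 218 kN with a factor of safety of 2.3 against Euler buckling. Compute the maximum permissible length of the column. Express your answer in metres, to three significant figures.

I = πd⁴/64 = π×85.9⁴/64 = 2.673×10^6 mm⁴
I = 2.673×10^-6 m⁴
Required critical load P_cr = n·P = 2.3 × 218 = 501.4 kN = 5.014×10^5 N
From P_cr = π²EI/(K·L)²:  L = (1/K)·√(π²EI/P_cr) = (1/1)·√(π²×1.70×10^11×2.673×10^-6/5.014×10^5)
L = 2.99 m

L_max ≈ 2.99 m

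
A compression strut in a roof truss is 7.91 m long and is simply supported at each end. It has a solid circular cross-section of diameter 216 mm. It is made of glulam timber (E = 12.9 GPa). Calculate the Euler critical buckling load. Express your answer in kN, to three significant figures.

I = πd⁴/64 = π×216⁴/64 = 1.069×10^8 mm⁴
I = 1.069×10^8 mm⁴ = 1.069×10^-4 m⁴
Effective length L_e = K·L = 1 × 7.91 = 7.910 m
P_cr = π²EI / L_e² = π² × 12.9×10⁹ × 1.069×10^-4 / 7.910² = 2.174×10^5 N

P_cr ≈ 217 kN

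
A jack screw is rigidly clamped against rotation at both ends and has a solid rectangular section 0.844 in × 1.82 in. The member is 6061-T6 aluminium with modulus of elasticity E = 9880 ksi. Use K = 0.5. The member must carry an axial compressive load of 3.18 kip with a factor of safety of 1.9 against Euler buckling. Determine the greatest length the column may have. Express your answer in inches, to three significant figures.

L_max ≈ 76.7 in

Buckling occurs about the weak axis: I_min = h·b³/12 with b = 0.844 in (the shorter side).
I_min = 1.82×0.844³/12 = 9.118×10^-2 in⁴
Required critical load P_cr = n·P = 1.9 × 3.18 = 6.042 kip = 6.042×10^3 lb
From P_cr = π²EI/(K·L)²:  L = (1/K)·√(π²EI/P_cr) = (1/0.5)·√(π²×9.88×10^6×9.118×10^-2/6.042×10^3)
L = 76.7 in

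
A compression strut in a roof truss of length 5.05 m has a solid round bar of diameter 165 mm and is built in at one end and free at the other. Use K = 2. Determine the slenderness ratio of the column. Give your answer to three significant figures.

For a solid circle r = d/4 = 165/4 = 41.25 mm
L_e = K·L = 2 × 5.05 m = 10.10 m = 10100 mm
λ = L_e / r_min = 10100 / 41.25 = 245

λ ≈ 245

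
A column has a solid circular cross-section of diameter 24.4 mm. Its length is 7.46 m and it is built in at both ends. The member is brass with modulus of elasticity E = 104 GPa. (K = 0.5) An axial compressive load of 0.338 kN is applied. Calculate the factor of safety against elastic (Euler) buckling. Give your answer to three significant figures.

I = πd⁴/64 = π×24.4⁴/64 = 1.740×10^4 mm⁴
I = 1.740×10^4 mm⁴ = 1.740×10^-8 m⁴
Effective length L_e = K·L = 0.5 × 7.46 = 3.730 m
P_cr = π²EI / L_e² = π² × 104×10⁹ × 1.740×10^-8 / 3.730² = 1.284×10^3 N
Factor of safety n = P_cr / P = 1.2836 / 0.338 = 3.80

n ≈ 3.80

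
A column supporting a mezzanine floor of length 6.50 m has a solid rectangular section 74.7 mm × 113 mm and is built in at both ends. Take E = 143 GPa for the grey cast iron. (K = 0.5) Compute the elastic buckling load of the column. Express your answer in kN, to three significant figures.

Buckling occurs about the weak axis: I_min = h·b³/12 with b = 74.7 mm (the shorter side).
I_min = 113×74.7³/12 = 3.925×10^6 mm⁴
I = 3.925×10^6 mm⁴ = 3.925×10^-6 m⁴
Effective length L_e = K·L = 0.5 × 6.50 = 3.250 m
P_cr = π²EI / L_e² = π² × 143×10⁹ × 3.925×10^-6 / 3.250² = 5.245×10^5 N

P_cr ≈ 524 kN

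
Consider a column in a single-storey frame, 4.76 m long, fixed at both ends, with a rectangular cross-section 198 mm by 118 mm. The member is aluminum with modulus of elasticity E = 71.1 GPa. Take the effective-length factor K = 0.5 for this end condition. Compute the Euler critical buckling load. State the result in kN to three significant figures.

P_cr ≈ 3360 kN

Buckling occurs about the weak axis: I_min = h·b³/12 with b = 118 mm (the shorter side).
I_min = 198×118³/12 = 2.711×10^7 mm⁴
I = 2.711×10^7 mm⁴ = 2.711×10^-5 m⁴
Effective length L_e = K·L = 0.5 × 4.76 = 2.380 m
P_cr = π²EI / L_e² = π² × 71.1×10⁹ × 2.711×10^-5 / 2.380² = 3.359×10^6 N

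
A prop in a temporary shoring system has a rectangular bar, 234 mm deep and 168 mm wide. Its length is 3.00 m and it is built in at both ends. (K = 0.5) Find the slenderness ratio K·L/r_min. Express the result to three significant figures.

λ ≈ 30.9

For a rectangle r_min = b/√12 = 168/√12 = 48.50 mm
L_e = K·L = 0.5 × 3.00 m = 1.500 m = 1500.0 mm
λ = L_e / r_min = 1500.0 / 48.50 = 30.9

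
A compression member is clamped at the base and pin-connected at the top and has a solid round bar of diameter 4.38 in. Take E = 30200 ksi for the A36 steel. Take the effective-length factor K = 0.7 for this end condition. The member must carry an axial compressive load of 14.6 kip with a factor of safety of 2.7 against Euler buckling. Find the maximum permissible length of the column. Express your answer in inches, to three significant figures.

I = πd⁴/64 = π×4.38⁴/64 = 18.07 in⁴
Required critical load P_cr = n·P = 2.7 × 14.6 = 39.42 kip = 3.942×10^4 lb
From P_cr = π²EI/(K·L)²:  L = (1/K)·√(π²EI/P_cr) = (1/0.7)·√(π²×3.02×10^7×18.07/3.942×10^4)
L = 528 in

L_max ≈ 528 in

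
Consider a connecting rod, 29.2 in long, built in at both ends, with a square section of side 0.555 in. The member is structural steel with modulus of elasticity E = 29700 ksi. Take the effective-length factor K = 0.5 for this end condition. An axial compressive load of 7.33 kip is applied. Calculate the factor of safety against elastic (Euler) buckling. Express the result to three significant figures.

n ≈ 1.48

I = a⁴/12 = 0.555⁴/12 = 7.907×10^-3 in⁴
Effective length L_e = K·L = 0.5 × 29.2 = 14.60 in
P_cr = π²EI / L_e² = π² × 29700×10³ × 7.907×10^-3 / 14.60² = 1.087×10^4 lb
Factor of safety n = P_cr / P = 10.873 / 7.33 = 1.48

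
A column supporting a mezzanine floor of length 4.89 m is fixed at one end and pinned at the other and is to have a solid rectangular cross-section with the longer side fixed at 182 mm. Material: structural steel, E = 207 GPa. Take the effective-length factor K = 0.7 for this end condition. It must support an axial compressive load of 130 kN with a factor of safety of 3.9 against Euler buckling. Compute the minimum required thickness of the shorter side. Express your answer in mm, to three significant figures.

Required P_cr = n·P = 3.9 × 130 = 507.0 kN
L_e = K·L = 0.7 × 4.89 = 3.423 m
Required I = P_cr·L_e²/(π²E) = 5.070×10^5 × 3.423² / (π² × 2.07×10^11) = 2.908×10^-6 m⁴
I_req = 2.908×10^6 mm⁴
Rectangle, weak axis: I_min = h·b³/12 with h = 182 mm fixed  ⇒  b = (12I/h)^(1/3) = 57.7 mm

b ≈ 57.7 mm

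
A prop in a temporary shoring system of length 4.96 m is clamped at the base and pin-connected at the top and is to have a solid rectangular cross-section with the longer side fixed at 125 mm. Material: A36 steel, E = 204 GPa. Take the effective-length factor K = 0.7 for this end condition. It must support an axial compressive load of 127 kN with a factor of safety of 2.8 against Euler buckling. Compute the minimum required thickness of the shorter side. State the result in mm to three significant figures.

Required P_cr = n·P = 2.8 × 127 = 355.6 kN
L_e = K·L = 0.7 × 4.96 = 3.472 m
Required I = P_cr·L_e²/(π²E) = 3.556×10^5 × 3.472² / (π² × 2.04×10^11) = 2.129×10^-6 m⁴
I_req = 2.129×10^6 mm⁴
Rectangle, weak axis: I_min = h·b³/12 with h = 125 mm fixed  ⇒  b = (12I/h)^(1/3) = 58.9 mm

b ≈ 58.9 mm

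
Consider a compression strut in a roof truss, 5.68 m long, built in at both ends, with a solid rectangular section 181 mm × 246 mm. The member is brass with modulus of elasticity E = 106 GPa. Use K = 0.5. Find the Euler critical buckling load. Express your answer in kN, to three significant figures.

Buckling occurs about the weak axis: I_min = h·b³/12 with b = 181 mm (the shorter side).
I_min = 246×181³/12 = 1.216×10^8 mm⁴
I = 1.216×10^8 mm⁴ = 1.216×10^-4 m⁴
Effective length L_e = K·L = 0.5 × 5.68 = 2.840 m
P_cr = π²EI / L_e² = π² × 106×10⁹ × 1.216×10^-4 / 2.840² = 1.577×10^7 N

P_cr ≈ 15800 kN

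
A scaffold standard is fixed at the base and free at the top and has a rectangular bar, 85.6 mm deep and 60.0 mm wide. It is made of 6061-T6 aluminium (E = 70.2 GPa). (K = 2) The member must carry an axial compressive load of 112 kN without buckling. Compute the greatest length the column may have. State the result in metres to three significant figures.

L_max ≈ 1.54 m

Buckling occurs about the weak axis: I_min = h·b³/12 with b = 60.0 mm (the shorter side).
I_min = 85.6×60.0³/12 = 1.541×10^6 mm⁴
I = 1.541×10^-6 m⁴
At the buckling limit P_cr = P = 1.120×10^5 N
From P_cr = π²EI/(K·L)²:  L = (1/K)·√(π²EI/P_cr) = (1/2)·√(π²×7.02×10^10×1.541×10^-6/1.120×10^5)
L = 1.54 m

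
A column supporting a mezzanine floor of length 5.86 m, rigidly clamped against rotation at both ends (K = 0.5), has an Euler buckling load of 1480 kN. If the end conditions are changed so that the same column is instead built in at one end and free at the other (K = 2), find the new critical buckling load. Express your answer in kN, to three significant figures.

P_cr ∝ 1/K², so P_cr,new = P_cr,old × (K_old/K_new)² = 1480 × (0.5/2)²
= 1480 × 0.06250 = 92.5 kN

P_cr ≈ 92.5 kN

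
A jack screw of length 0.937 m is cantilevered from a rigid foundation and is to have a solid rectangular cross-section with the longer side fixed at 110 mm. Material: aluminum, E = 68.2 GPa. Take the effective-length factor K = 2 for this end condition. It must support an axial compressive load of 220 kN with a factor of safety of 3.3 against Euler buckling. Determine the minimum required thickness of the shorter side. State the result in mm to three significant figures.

b ≈ 74.5 mm

Required P_cr = n·P = 3.3 × 220 = 726.0 kN
L_e = K·L = 2 × 0.937 = 1.874 m
Required I = P_cr·L_e²/(π²E) = 7.260×10^5 × 1.874² / (π² × 6.82×10^10) = 3.788×10^-6 m⁴
I_req = 3.788×10^6 mm⁴
Rectangle, weak axis: I_min = h·b³/12 with h = 110 mm fixed  ⇒  b = (12I/h)^(1/3) = 74.5 mm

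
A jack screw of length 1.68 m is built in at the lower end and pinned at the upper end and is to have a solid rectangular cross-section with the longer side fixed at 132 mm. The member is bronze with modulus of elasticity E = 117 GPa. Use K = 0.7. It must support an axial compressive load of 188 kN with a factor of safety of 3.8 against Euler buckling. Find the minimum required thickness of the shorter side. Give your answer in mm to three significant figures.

b ≈ 42.7 mm

Required P_cr = n·P = 3.8 × 188 = 714.4 kN
L_e = K·L = 0.7 × 1.68 = 1.176 m
Required I = P_cr·L_e²/(π²E) = 7.144×10^5 × 1.176² / (π² × 1.17×10^11) = 8.556×10^-7 m⁴
I_req = 8.556×10^5 mm⁴
Rectangle, weak axis: I_min = h·b³/12 with h = 132 mm fixed  ⇒  b = (12I/h)^(1/3) = 42.7 mm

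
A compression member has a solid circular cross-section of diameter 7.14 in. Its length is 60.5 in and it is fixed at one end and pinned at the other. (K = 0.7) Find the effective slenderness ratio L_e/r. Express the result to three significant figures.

For a solid circle r = d/4 = 7.14/4 = 1.785 in
L_e = K·L = 0.7 × 60.5 = 42.35 in
λ = L_e / r_min = 42.350 / 1.785 = 23.7

λ ≈ 23.7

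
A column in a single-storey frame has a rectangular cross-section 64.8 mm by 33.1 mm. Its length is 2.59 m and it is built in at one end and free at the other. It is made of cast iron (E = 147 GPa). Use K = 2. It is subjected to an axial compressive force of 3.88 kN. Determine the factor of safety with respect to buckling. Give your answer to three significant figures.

Buckling occurs about the weak axis: I_min = h·b³/12 with b = 33.1 mm (the shorter side).
I_min = 64.8×33.1³/12 = 1.958×10^5 mm⁴
I = 1.958×10^5 mm⁴ = 1.958×10^-7 m⁴
Effective length L_e = K·L = 2 × 2.59 = 5.180 m
P_cr = π²EI / L_e² = π² × 147×10⁹ × 1.958×10^-7 / 5.180² = 1.059×10^4 N
Factor of safety n = P_cr / P = 10.589 / 3.88 = 2.73

n ≈ 2.73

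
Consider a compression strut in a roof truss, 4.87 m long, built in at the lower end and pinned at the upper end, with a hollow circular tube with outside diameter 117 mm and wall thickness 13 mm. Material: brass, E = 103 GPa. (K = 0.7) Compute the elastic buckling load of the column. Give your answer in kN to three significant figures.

P_cr ≈ 510 kN

Inner diameter d_i = 117 − 2×13 = 91.00 mm
I = π(d_o⁴ − d_i⁴)/64 = π(117⁴ − 91.00⁴)/64 = 5.832×10^6 mm⁴
I = 5.832×10^6 mm⁴ = 5.832×10^-6 m⁴
Effective length L_e = K·L = 0.7 × 4.87 = 3.409 m
P_cr = π²EI / L_e² = π² × 103×10⁹ × 5.832×10^-6 / 3.409² = 5.102×10^5 N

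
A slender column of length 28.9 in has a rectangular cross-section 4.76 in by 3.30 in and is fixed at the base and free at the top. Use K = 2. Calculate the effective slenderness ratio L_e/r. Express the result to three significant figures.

For a rectangle r_min = b/√12 = 3.30/√12 = 0.9526 in
L_e = K·L = 2 × 28.9 = 57.80 in
λ = L_e / r_min = 57.800 / 0.9526 = 60.7

λ ≈ 60.7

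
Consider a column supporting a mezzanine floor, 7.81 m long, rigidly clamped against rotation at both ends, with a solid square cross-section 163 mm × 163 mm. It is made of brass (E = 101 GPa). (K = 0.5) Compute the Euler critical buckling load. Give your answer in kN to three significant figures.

I = a⁴/12 = 163⁴/12 = 5.883×10^7 mm⁴
I = 5.883×10^7 mm⁴ = 5.883×10^-5 m⁴
Effective length L_e = K·L = 0.5 × 7.81 = 3.905 m
P_cr = π²EI / L_e² = π² × 101×10⁹ × 5.883×10^-5 / 3.905² = 3.845×10^6 N

P_cr ≈ 3850 kN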